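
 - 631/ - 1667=631/1667   =  0.38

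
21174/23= 21174/23 =920.61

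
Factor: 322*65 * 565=11825450 = 2^1*5^2 *7^1*13^1*23^1*113^1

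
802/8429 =802/8429 = 0.10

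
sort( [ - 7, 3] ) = [ - 7 , 3 ]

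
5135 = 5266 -131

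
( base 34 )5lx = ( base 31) 6OH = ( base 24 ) B7N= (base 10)6527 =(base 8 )14577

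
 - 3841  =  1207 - 5048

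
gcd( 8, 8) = 8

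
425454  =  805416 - 379962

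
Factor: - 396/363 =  - 2^2*3^1*11^( - 1 ) = - 12/11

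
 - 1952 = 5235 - 7187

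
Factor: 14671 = 17^1*863^1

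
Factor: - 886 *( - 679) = 2^1*7^1 * 97^1*443^1 = 601594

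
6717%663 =87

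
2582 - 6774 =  - 4192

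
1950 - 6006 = - 4056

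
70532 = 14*5038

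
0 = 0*32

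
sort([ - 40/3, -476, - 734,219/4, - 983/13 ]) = [ - 734, - 476, - 983/13, - 40/3,219/4]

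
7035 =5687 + 1348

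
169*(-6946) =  - 1173874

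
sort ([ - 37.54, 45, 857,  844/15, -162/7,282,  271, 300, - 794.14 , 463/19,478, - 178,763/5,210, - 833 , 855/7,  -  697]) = [ - 833, - 794.14, - 697, - 178,-37.54, - 162/7,  463/19,45,844/15,  855/7, 763/5, 210, 271, 282,  300, 478, 857] 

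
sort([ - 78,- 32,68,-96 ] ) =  [-96, - 78,-32,68 ] 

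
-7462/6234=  - 2 + 2503/3117 =- 1.20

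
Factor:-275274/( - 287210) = 3^2*5^( - 1 )  *  7^( - 1) * 11^( - 1 ) * 41^1 = 369/385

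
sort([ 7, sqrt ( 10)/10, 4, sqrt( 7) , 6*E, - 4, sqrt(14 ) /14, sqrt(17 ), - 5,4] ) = [ - 5, - 4, sqrt( 14)/14 , sqrt( 10 ) /10,sqrt( 7),4, 4,sqrt( 17), 7 , 6*E ] 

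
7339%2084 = 1087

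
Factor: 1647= 3^3*61^1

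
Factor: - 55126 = - 2^1*43^1*641^1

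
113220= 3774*30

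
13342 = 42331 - 28989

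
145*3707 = 537515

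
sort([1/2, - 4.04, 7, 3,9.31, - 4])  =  [ - 4.04,-4, 1/2 , 3,7, 9.31 ]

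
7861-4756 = 3105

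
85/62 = 1 + 23/62  =  1.37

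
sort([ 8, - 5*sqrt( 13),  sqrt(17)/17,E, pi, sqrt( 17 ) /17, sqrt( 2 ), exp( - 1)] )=[-5 * sqrt(13), sqrt(17)/17, sqrt(17)/17, exp( - 1), sqrt(2), E,  pi, 8]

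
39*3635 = 141765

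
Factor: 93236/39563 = 2^2*11^1*13^1*163^1*39563^( - 1)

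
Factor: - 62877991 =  - 11^1*5716181^1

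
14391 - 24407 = - 10016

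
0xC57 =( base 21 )739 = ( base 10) 3159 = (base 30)3f9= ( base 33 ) 2TO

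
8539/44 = 194 + 3/44 = 194.07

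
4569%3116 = 1453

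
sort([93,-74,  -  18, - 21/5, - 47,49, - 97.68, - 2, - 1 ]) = [ - 97.68 , -74, - 47 ,-18 ,  -  21/5,-2, - 1, 49,93]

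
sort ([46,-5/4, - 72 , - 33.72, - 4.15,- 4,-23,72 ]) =[ - 72, - 33.72,-23, - 4.15, - 4, - 5/4,46,72]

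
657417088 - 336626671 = 320790417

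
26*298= 7748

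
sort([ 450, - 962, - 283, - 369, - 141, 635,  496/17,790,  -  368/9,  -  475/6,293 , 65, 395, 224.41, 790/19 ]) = [ - 962, - 369, - 283, - 141, - 475/6, - 368/9,496/17, 790/19, 65, 224.41, 293 , 395, 450, 635, 790] 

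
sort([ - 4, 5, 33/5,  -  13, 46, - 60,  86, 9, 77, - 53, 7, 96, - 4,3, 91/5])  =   [-60, - 53, - 13, - 4, - 4, 3,  5,33/5, 7, 9, 91/5, 46,77,86,  96 ]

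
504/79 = 6 + 30/79  =  6.38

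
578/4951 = 578/4951 = 0.12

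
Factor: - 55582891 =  - 7^1*13^1  *610801^1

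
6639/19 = 6639/19 = 349.42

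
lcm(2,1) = 2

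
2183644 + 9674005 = 11857649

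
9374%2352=2318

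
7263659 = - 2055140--9318799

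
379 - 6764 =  - 6385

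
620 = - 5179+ 5799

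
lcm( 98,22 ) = 1078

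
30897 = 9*3433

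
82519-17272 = 65247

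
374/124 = 187/62= 3.02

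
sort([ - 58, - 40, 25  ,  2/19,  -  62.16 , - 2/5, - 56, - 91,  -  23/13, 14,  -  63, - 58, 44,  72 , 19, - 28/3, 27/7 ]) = [ - 91, - 63, - 62.16, - 58, - 58, - 56, - 40, - 28/3, - 23/13, - 2/5,2/19,27/7,  14,19, 25,44,72] 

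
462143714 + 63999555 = 526143269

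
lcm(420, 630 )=1260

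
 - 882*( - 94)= 82908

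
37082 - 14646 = 22436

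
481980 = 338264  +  143716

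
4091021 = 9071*451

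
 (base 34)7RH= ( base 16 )2343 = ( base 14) 340b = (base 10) 9027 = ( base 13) 4155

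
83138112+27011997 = 110150109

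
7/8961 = 7/8961= 0.00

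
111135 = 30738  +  80397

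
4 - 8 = -4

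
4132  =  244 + 3888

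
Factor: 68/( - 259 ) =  - 2^2*7^ ( - 1 )*17^1*37^( - 1 )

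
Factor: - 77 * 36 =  - 2772 = -  2^2 * 3^2*7^1*11^1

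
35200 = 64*550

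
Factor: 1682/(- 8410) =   -  1/5 = - 5^( - 1)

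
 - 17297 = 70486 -87783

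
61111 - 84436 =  - 23325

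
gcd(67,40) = 1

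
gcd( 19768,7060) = 1412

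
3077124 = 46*66894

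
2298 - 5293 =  - 2995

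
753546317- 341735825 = 411810492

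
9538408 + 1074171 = 10612579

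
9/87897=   3/29299 = 0.00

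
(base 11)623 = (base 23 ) 19f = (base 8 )1357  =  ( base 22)1c3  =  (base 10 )751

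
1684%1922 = 1684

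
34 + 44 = 78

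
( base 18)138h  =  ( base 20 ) h85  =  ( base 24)c25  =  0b1101100110101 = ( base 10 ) 6965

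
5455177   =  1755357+3699820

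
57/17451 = 19/5817=0.00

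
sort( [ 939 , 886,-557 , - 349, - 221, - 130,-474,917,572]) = [ - 557,-474, - 349 ,-221 , - 130, 572, 886,917,939]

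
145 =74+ 71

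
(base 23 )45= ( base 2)1100001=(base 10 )97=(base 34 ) 2T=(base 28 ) 3D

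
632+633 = 1265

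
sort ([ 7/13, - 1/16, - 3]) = [ - 3  , - 1/16,  7/13 ]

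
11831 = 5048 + 6783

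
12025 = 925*13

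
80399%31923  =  16553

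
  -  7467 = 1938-9405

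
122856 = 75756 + 47100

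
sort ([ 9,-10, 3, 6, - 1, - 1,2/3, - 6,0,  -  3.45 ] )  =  [ - 10,-6, - 3.45, - 1 ,-1, 0,2/3,3,  6,9] 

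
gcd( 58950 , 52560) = 90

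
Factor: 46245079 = 37^1 * 107^1*11681^1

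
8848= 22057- 13209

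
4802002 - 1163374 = 3638628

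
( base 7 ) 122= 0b1000001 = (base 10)65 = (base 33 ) 1w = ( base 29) 27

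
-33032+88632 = 55600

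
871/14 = 871/14 = 62.21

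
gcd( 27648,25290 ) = 18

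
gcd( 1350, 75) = 75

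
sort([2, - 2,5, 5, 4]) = [ - 2,2,4, 5,5] 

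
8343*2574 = 21474882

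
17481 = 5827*3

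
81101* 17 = 1378717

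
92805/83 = 1118 + 11/83 = 1118.13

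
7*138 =966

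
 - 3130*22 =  - 68860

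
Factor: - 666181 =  - 61^1 * 67^1*163^1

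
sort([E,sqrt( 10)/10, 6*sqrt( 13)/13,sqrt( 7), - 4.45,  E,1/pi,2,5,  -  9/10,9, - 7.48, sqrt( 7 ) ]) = [-7.48,  -  4.45, - 9/10 , sqrt( 10 ) /10, 1/pi , 6*sqrt( 13)/13,2, sqrt ( 7),sqrt(7 ),E  ,  E,5 , 9]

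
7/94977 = 7/94977 = 0.00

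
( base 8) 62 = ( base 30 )1K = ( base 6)122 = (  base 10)50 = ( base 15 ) 35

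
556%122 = 68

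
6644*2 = 13288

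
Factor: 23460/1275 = 2^2*5^(  -  1)*23^1 = 92/5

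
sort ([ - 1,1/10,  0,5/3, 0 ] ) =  [ -1,0, 0,  1/10,5/3 ] 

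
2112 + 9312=11424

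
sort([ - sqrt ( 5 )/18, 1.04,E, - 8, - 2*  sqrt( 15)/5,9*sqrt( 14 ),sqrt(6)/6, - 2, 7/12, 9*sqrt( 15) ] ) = [ - 8, - 2, - 2 * sqrt( 15 )/5, - sqrt( 5)/18, sqrt(6 )/6,  7/12  ,  1.04, E, 9*sqrt( 14), 9*sqrt ( 15 )] 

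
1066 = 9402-8336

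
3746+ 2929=6675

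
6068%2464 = 1140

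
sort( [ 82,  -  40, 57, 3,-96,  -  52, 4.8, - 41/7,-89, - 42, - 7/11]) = [ - 96,-89,-52, - 42,  -  40, - 41/7 , - 7/11,3, 4.8, 57, 82]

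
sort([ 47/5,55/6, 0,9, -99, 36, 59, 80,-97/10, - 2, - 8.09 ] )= [ - 99, -97/10, - 8.09,- 2, 0, 9, 55/6, 47/5, 36,59, 80]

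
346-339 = 7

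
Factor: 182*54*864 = 2^7*3^6*7^1*13^1=8491392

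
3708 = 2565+1143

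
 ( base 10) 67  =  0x43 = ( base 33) 21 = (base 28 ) 2b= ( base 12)57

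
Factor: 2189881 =2189881^1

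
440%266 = 174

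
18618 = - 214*(  -  87 ) 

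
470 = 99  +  371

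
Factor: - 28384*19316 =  - 548265344 = -  2^7* 11^1*439^1 * 887^1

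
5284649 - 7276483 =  - 1991834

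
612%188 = 48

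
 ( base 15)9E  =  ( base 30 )4T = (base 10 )149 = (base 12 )105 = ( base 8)225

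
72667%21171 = 9154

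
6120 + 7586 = 13706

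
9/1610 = 9/1610 = 0.01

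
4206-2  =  4204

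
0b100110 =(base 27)1b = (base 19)20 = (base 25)1d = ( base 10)38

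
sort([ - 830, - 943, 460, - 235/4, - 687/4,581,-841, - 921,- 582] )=[ - 943, - 921, - 841, - 830, - 582,  -  687/4, - 235/4, 460, 581]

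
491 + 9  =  500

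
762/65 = 11+47/65 = 11.72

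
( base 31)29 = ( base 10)71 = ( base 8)107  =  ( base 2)1000111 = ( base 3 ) 2122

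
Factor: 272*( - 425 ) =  - 115600=- 2^4*5^2*17^2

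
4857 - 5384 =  - 527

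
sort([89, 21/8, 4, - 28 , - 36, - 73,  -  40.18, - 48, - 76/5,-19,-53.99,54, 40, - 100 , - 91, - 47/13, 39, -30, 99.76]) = [ - 100, -91,-73 , - 53.99,  -  48, - 40.18, - 36,  -  30,  -  28,  -  19 ,- 76/5, - 47/13, 21/8, 4, 39,40,54,89, 99.76] 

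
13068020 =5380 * 2429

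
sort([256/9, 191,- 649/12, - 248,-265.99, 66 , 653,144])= [ - 265.99, - 248, - 649/12,256/9,66,144, 191,653 ] 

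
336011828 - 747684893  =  -411673065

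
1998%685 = 628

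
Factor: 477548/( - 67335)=-2^2*3^( - 1 )*5^( - 1) * 67^(-2 )*277^1*431^1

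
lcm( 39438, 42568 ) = 2681784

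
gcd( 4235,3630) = 605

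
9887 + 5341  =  15228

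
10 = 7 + 3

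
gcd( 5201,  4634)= 7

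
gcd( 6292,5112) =4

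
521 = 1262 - 741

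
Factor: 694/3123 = 2/9 = 2^1*3^ ( - 2) 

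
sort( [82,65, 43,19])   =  [ 19,43,65 , 82] 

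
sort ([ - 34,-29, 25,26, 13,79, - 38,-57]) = [ - 57, - 38, - 34,-29,13,25,26,79 ]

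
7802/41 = 7802/41 = 190.29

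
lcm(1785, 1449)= 123165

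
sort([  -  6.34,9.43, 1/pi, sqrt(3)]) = [-6.34, 1/pi, sqrt( 3 ), 9.43]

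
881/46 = 881/46=   19.15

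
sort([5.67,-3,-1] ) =[-3, -1, 5.67] 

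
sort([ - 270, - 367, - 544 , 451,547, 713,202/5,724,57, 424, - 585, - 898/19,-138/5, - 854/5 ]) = [ - 585, -544, -367,-270,-854/5, - 898/19 , - 138/5 , 202/5,  57,424, 451,  547,713,724] 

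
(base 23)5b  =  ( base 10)126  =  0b1111110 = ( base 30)46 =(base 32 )3u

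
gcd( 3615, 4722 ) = 3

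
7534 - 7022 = 512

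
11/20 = 11/20 = 0.55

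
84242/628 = 134 + 45/314 = 134.14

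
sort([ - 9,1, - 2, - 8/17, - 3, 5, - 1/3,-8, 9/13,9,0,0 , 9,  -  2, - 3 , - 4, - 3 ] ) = [ - 9 , - 8,-4 , - 3, - 3,- 3, - 2, - 2, - 8/17,- 1/3,  0, 0, 9/13, 1,5,9,9 ] 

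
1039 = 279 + 760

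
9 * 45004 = 405036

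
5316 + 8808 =14124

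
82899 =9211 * 9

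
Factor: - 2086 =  - 2^1*7^1*149^1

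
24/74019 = 8/24673 = 0.00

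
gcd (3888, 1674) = 54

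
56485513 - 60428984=- 3943471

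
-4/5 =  - 1+1/5 = -0.80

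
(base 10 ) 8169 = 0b1111111101001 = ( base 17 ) 1B49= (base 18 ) 173f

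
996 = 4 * 249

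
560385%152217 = 103734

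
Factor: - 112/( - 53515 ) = 16/7645 = 2^4*5^(-1 )*11^( - 1 )*139^ ( - 1 )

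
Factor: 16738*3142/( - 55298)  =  -26295398/27649 = - 2^1 *43^(  -  1 )*643^( - 1)*1571^1*8369^1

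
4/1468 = 1/367 = 0.00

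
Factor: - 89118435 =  - 3^1*5^1*7^1*848747^1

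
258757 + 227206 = 485963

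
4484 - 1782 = 2702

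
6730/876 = 3365/438 = 7.68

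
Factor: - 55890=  - 2^1*3^5*5^1*23^1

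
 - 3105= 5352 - 8457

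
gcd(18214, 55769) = 7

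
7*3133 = 21931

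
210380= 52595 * 4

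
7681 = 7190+491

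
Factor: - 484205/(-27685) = 857/49= 7^( - 2)*857^1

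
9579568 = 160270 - -9419298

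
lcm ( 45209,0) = 0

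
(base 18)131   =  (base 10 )379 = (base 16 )17b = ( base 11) 315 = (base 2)101111011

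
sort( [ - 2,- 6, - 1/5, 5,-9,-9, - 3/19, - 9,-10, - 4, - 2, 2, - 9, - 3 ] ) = [  -  10,  -  9,  -  9, - 9, - 9, - 6 , - 4,-3, - 2,-2,-1/5, - 3/19, 2, 5]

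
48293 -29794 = 18499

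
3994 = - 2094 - - 6088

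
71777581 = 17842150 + 53935431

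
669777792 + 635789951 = 1305567743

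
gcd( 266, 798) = 266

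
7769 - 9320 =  - 1551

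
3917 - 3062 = 855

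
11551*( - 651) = -7519701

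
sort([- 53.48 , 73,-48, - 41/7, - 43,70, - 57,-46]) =[ - 57, - 53.48, - 48,-46, - 43,-41/7,  70,73]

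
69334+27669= 97003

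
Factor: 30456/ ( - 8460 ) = - 2^1*3^2 * 5^(-1)= - 18/5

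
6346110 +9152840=15498950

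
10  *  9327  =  93270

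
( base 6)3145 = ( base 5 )10323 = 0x2C9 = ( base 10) 713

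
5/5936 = 5/5936 = 0.00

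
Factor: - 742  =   - 2^1*7^1*53^1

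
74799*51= 3814749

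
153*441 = 67473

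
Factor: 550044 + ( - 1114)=2^1 * 5^1* 17^1*3229^1 = 548930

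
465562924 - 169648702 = 295914222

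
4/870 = 2/435 =0.00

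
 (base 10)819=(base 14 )427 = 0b1100110011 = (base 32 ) pj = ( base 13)4B0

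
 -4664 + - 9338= - 14002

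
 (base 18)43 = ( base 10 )75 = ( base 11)69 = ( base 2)1001011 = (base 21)3c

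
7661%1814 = 405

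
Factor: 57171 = 3^1*17^1*19^1 * 59^1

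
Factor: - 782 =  - 2^1*17^1*  23^1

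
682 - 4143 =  - 3461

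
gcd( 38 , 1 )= 1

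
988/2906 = 494/1453= 0.34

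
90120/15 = 6008 = 6008.00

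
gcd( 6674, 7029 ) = 71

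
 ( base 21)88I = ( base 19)A59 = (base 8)7202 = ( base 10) 3714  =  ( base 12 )2196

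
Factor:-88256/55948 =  - 112/71 = -2^4 * 7^1*71^( - 1 ) 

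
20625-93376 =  - 72751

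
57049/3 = 57049/3 = 19016.33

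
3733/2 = 1866 + 1/2 = 1866.50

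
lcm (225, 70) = 3150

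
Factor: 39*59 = 3^1*13^1*59^1 = 2301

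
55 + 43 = 98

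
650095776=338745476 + 311350300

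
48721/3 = 48721/3= 16240.33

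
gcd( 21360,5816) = 8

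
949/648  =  949/648= 1.46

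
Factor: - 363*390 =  -2^1*3^2*5^1*11^2*13^1 = - 141570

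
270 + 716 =986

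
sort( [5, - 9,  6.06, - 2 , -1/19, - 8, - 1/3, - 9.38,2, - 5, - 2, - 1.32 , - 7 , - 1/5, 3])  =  [-9.38,-9, - 8,- 7, - 5, - 2, - 2,-1.32,-1/3,-1/5 ,-1/19, 2 , 3,5, 6.06] 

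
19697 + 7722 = 27419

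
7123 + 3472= 10595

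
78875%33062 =12751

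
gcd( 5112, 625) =1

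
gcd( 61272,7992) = 2664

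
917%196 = 133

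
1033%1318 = 1033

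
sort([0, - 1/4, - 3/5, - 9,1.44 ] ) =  [ - 9, - 3/5, - 1/4,0, 1.44 ]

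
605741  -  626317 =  - 20576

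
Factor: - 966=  - 2^1*3^1*7^1*23^1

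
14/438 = 7/219 = 0.03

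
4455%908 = 823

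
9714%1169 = 362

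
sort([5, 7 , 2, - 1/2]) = [ - 1/2,2,5, 7 ] 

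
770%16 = 2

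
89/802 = 89/802 = 0.11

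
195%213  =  195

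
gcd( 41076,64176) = 84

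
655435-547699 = 107736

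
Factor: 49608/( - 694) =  - 24804/347= - 2^2 * 3^2*13^1*53^1*347^( - 1)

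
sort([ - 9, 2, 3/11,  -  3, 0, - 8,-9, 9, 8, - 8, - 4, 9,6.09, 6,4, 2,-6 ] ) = [ - 9, - 9,-8,  -  8,- 6, - 4,-3, 0,3/11, 2, 2, 4, 6, 6.09,8,9,  9]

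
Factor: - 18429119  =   - 18429119^1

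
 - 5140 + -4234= - 9374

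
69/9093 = 23/3031 = 0.01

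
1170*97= 113490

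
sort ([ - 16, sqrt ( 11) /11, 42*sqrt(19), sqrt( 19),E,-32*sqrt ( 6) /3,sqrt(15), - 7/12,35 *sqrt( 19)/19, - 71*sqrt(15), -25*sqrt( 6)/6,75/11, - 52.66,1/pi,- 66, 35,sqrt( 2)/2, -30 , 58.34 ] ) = [ - 71 * sqrt ( 15 ),  -  66, - 52.66,-30, -32*sqrt ( 6 ) /3 ,  -  16, - 25*sqrt(6)/6,  -  7/12,  sqrt( 11)/11 , 1/pi,sqrt( 2)/2, E , sqrt ( 15),sqrt ( 19), 75/11,35*sqrt ( 19 )/19, 35,58.34,42*sqrt(19 )] 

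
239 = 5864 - 5625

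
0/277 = 0 = 0.00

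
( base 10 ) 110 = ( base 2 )1101110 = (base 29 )3n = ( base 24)4e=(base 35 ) 35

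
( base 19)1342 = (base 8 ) 17524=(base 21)I3J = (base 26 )bmc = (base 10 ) 8020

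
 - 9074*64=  - 580736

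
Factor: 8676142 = 2^1* 797^1 * 5443^1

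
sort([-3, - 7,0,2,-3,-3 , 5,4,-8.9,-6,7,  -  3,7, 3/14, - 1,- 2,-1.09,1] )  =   [ -8.9,-7, - 6, - 3,-3, - 3, - 3, - 2,-1.09 , - 1,0,3/14,1, 2, 4,5,7, 7 ]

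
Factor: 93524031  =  3^3 * 47^1*73699^1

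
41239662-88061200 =- 46821538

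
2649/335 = 2649/335 = 7.91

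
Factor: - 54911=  - 43^1*1277^1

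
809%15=14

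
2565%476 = 185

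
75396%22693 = 7317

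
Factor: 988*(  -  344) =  - 339872 = -  2^5*13^1 * 19^1*43^1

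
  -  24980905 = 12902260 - 37883165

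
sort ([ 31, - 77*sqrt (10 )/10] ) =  [  -  77 * sqrt( 10)/10, 31] 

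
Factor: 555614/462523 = 2^1 * 379^1*631^( - 1)= 758/631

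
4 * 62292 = 249168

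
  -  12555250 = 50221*(  -  250)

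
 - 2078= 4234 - 6312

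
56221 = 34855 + 21366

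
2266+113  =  2379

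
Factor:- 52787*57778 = -2^1 * 7^2 * 4127^1*7541^1 = - 3049927286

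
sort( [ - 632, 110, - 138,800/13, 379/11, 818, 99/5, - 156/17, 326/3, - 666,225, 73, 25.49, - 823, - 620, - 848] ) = [ - 848, - 823 , - 666, - 632, - 620, - 138, - 156/17, 99/5, 25.49, 379/11, 800/13, 73, 326/3, 110, 225 , 818] 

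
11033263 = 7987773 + 3045490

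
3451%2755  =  696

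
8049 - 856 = 7193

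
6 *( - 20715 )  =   - 124290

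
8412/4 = 2103 = 2103.00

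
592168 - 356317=235851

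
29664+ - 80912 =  - 51248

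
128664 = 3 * 42888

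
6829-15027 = - 8198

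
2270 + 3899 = 6169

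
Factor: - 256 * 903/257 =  - 2^8 * 3^1 * 7^1 * 43^1 * 257^(-1)=   -  231168/257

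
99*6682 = 661518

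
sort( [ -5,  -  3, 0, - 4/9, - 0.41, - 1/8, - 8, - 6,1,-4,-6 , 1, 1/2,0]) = [-8,  -  6, - 6,-5 ,-4, - 3,-4/9, - 0.41, - 1/8, 0,0, 1/2,1,1]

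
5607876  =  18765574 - 13157698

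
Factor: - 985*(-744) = 732840=2^3 * 3^1*5^1*31^1*197^1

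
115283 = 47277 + 68006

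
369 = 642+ - 273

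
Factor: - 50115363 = -3^1*2953^1*5657^1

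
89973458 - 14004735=75968723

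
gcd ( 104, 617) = 1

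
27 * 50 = 1350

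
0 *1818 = 0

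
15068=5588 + 9480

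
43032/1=43032 = 43032.00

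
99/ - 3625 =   -  1+3526/3625 =-  0.03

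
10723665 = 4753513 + 5970152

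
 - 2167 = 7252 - 9419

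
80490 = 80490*1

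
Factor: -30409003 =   -  41^1*741683^1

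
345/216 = 1+43/72 = 1.60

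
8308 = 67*124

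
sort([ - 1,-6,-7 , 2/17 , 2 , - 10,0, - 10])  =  [ - 10, - 10 , - 7  , - 6, - 1, 0,2/17, 2] 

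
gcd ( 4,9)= 1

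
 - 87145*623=-54291335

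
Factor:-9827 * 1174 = -2^1 * 31^1*317^1 * 587^1 = - 11536898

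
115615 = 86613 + 29002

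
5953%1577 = 1222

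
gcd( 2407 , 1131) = 29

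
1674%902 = 772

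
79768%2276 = 108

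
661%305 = 51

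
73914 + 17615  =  91529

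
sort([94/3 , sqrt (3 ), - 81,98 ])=[ - 81, sqrt(3), 94/3, 98 ]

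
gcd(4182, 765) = 51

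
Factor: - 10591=- 7^1 * 17^1*89^1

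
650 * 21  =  13650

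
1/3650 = 1/3650 =0.00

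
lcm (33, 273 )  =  3003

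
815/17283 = 815/17283 = 0.05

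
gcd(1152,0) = 1152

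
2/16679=2/16679 = 0.00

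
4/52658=2/26329=0.00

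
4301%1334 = 299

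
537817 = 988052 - 450235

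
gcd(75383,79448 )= 1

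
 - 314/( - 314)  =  1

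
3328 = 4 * 832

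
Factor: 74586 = 2^1*3^1*31^1 * 401^1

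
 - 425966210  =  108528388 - 534494598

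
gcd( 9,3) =3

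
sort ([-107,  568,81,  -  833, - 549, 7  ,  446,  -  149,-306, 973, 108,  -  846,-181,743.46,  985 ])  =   [ - 846, - 833 , - 549, - 306,  -  181,  -  149,  -  107, 7, 81, 108, 446, 568, 743.46,  973, 985] 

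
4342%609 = 79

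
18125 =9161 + 8964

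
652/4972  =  163/1243 = 0.13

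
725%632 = 93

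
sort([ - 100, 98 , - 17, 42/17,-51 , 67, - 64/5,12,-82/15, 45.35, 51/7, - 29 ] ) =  [ - 100, - 51, - 29, - 17, - 64/5, - 82/15, 42/17, 51/7, 12, 45.35,67 , 98]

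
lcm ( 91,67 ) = 6097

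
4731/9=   1577/3 = 525.67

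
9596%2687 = 1535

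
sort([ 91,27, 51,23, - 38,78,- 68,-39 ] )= [-68, - 39, - 38, 23 , 27,51,78,91 ]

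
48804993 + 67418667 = 116223660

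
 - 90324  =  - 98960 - -8636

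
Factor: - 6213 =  - 3^1*19^1*109^1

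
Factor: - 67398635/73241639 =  - 5^1 * 13479727^1*73241639^( - 1 ) 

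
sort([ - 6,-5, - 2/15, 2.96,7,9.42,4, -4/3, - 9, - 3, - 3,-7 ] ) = [ - 9, - 7, - 6,-5, - 3, - 3, - 4/3,-2/15,2.96, 4, 7,9.42]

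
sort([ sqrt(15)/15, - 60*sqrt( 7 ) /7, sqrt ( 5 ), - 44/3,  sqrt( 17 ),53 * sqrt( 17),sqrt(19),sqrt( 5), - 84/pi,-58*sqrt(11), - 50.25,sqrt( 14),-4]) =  [ - 58*sqrt(11), - 50.25, - 84/pi, - 60*sqrt( 7) /7, - 44/3, - 4,  sqrt(15)/15 , sqrt(5),sqrt(5), sqrt(14),sqrt( 17), sqrt(19),53 * sqrt(17 ) ] 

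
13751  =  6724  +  7027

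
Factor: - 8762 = - 2^1*13^1*337^1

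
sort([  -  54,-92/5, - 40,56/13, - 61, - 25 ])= [-61, - 54, - 40, -25, - 92/5,  56/13]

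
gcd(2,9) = 1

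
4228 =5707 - 1479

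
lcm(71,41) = 2911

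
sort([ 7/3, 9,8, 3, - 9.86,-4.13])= [-9.86, - 4.13, 7/3, 3, 8,  9]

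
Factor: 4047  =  3^1*19^1*71^1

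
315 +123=438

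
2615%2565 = 50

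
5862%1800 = 462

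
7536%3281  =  974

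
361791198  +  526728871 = 888520069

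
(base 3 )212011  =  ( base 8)1161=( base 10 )625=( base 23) 144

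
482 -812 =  - 330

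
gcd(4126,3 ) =1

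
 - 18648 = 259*( - 72)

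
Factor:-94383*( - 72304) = 6824268432=2^4*3^2*4519^1 * 10487^1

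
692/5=138 + 2/5 = 138.40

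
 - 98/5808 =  - 49/2904= - 0.02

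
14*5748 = 80472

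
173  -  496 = -323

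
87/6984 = 29/2328 = 0.01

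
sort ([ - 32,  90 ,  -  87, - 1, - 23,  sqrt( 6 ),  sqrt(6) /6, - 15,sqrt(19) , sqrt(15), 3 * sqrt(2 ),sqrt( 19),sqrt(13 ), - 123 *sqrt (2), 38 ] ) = [  -  123*sqrt(2 ), - 87, - 32,-23, - 15,  -  1,sqrt(6)/6,sqrt( 6), sqrt( 13), sqrt (15),3*sqrt(2),sqrt(19) , sqrt( 19), 38,90 ] 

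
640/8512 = 10/133 = 0.08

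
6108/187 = 6108/187 = 32.66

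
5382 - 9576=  - 4194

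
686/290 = 343/145 = 2.37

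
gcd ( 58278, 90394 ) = 2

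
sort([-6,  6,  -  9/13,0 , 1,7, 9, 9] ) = [ - 6, - 9/13, 0,1,6, 7 , 9, 9 ]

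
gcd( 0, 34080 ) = 34080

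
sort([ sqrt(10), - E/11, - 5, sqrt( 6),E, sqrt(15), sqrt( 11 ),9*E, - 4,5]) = [ - 5, -4 , -E/11,sqrt(6 ), E, sqrt(10), sqrt(11), sqrt( 15),  5, 9*E]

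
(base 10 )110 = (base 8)156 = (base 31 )3H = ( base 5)420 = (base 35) 35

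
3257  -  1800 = 1457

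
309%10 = 9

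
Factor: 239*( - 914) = -2^1*239^1*457^1 = - 218446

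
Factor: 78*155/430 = 3^1 * 13^1*31^1*43^ ( - 1) =1209/43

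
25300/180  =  1265/9 = 140.56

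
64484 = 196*329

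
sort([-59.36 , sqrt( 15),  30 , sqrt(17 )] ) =[-59.36,sqrt( 15),sqrt(17), 30]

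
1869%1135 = 734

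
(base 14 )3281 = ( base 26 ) CO1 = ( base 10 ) 8737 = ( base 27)bqg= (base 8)21041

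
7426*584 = 4336784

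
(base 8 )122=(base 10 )82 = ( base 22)3G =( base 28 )2Q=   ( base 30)2M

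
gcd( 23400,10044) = 36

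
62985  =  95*663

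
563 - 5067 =-4504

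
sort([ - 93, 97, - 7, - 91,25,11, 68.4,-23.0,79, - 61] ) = [- 93, - 91, - 61, - 23.0, - 7,  11,25, 68.4,79, 97 ] 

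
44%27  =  17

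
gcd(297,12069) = 27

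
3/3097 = 3/3097 =0.00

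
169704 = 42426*4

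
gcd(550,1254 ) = 22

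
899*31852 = 28634948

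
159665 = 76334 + 83331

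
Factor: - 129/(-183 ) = 43/61   =  43^1*61^(  -  1)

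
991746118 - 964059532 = 27686586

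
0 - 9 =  - 9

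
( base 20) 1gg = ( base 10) 736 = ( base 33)ma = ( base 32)N0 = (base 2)1011100000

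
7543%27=10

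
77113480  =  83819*920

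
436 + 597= 1033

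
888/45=19 + 11/15 = 19.73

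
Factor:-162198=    - 2^1*3^2*9011^1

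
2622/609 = 4+62/203 = 4.31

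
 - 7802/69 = - 7802/69 = - 113.07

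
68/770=34/385 = 0.09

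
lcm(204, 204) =204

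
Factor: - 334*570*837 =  - 2^2*3^4*5^1*19^1 * 31^1*167^1 = -159348060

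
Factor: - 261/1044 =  -2^( -2) = - 1/4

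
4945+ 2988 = 7933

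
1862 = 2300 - 438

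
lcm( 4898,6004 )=186124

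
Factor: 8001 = 3^2*7^1*127^1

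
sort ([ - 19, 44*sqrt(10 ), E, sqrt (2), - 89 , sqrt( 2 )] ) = [-89, - 19, sqrt(2 ),sqrt( 2), E,44*sqrt(10 )]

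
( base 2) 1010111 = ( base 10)87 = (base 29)30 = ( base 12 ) 73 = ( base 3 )10020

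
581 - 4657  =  -4076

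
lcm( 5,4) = 20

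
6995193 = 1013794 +5981399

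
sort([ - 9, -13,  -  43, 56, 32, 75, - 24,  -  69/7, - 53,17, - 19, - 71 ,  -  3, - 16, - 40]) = [- 71,-53, - 43,- 40, - 24, - 19, - 16, - 13,-69/7, - 9,  -  3, 17 , 32, 56,75] 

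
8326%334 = 310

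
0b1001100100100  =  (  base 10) 4900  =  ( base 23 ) 961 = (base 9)6644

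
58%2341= 58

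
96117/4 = 96117/4= 24029.25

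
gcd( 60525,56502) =9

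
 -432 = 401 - 833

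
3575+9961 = 13536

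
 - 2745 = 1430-4175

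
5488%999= 493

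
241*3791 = 913631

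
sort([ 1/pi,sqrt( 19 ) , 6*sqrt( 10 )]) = [ 1/pi, sqrt(19 ), 6*sqrt(10)]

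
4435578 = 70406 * 63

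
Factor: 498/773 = 2^1*3^1*83^1*773^( - 1 )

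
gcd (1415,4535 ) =5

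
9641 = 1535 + 8106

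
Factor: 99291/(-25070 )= - 4317/1090 = - 2^ ( - 1 )*3^1*5^ ( - 1)*109^( - 1)*1439^1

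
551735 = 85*6491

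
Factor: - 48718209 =  -  3^1*17^1 * 23^1*41^1*1013^1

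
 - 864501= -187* 4623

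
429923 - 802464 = -372541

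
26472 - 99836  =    -  73364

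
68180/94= 725 +15/47 = 725.32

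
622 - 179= 443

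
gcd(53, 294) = 1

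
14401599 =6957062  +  7444537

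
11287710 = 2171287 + 9116423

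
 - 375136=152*( - 2468)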